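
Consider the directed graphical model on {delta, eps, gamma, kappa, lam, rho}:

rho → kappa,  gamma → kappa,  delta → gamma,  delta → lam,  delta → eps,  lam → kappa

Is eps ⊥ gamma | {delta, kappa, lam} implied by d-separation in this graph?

There are 2 undirected paths between eps and gamma; checking each against the conditioning set {delta, kappa, lam}:
Path 1: eps ← delta → gamma
  delta is a fork here and delta is conditioned on, so the path is blocked at delta.
Path 2: eps ← delta → lam → kappa ← gamma
  delta is a fork here and delta is conditioned on, so the path is blocked at delta.
Since every path is blocked, d-separation holds.

Yes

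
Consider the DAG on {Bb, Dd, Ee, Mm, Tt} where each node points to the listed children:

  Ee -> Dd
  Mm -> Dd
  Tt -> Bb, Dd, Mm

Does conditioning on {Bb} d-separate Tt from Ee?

Yes — Tt and Ee are d-separated given {Bb}.

There are 2 undirected paths between Tt and Ee; checking each against the conditioning set {Bb}:
  1. Tt → Dd ← Ee — Dd:collider[blocks] ⇒ blocked
  2. Tt → Mm → Dd ← Ee — Mm:chain[open]; Dd:collider[blocks] ⇒ blocked
Every path is blocked, so Tt and Ee are d-separated given {Bb}.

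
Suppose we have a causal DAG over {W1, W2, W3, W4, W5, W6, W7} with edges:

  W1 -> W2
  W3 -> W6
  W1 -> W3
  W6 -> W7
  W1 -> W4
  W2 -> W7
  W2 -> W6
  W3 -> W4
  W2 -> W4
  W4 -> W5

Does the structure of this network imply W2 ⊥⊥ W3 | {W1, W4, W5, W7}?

We examine all 6 paths between W2 and W3:
Path 1: W2 → W4 ← W1 → W3
  W1 is a fork here and W1 is conditioned on, so the path is blocked at W1.
Path 2: W2 → W4 ← W3
  W4 is a collider and W4 is conditioned on, which opens it — no node blocks this path, so it is active.
Path 3: W2 ← W1 → W4 ← W3
  W1 is a fork here and W1 is conditioned on, so the path is blocked at W1.
Path 4: W2 ← W1 → W3
  W1 is a fork here and W1 is conditioned on, so the path is blocked at W1.
Path 5: W2 → W7 ← W6 ← W3
  W7 is a collider and W7 is conditioned on, which opens it; W6 is a chain and W6 is not conditioned on — no node blocks this path, so it is active.
Path 6: W2 → W6 ← W3
  W6 is a collider and its descendant W7 is conditioned on, which opens it — no node blocks this path, so it is active.
Since the path W2 → W4 ← W3 is active, W2 and W3 are not d-separated given {W1, W4, W5, W7}.

No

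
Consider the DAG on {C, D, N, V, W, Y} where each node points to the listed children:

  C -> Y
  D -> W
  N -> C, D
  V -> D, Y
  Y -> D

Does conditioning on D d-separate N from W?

Yes — N and W are d-separated given {D}.

We examine all 3 paths between N and W:
  1. N → C → Y → D → W — C:chain[open]; Y:chain[open]; D:chain[blocks] ⇒ blocked
  2. N → C → Y ← V → D → W — C:chain[open]; Y:collider[open]; V:fork[open]; D:chain[blocks] ⇒ blocked
  3. N → D → W — D:chain[blocks] ⇒ blocked
Since every path is blocked, d-separation holds.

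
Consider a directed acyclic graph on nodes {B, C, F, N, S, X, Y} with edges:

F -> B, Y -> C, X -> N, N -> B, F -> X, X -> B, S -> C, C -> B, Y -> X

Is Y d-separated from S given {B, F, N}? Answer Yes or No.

No

Enumerating the 4 paths from Y to S and testing each for blocking by {B, F, N}:
  1. Y → C ← S — C:collider[open] ⇒ active
  2. Y → X → B ← C ← S — X:chain[open]; B:collider[open]; C:chain[open] ⇒ active
  3. Y → X → N → B ← C ← S — X:chain[open]; N:chain[blocks]; B:collider[open]; C:chain[open] ⇒ blocked
  4. Y → X ← F → B ← C ← S — X:collider[open]; F:fork[blocks]; B:collider[open]; C:chain[open] ⇒ blocked
Because an active path exists, Y and S are not d-separated.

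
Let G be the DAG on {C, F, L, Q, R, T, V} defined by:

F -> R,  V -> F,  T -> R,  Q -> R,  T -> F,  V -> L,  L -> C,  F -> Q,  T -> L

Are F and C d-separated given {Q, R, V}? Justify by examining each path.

No — F and C are not d-separated given {Q, R, V}.

There are 4 undirected paths between F and C; checking each against the conditioning set {Q, R, V}:
Path 1: F → R ← T → L → C
  R is a collider and R is conditioned on, which opens it; T is a fork and T is not conditioned on; L is a chain and L is not conditioned on — no node blocks this path, so it is active.
Path 2: F → Q → R ← T → L → C
  Q is a chain here and Q is conditioned on, so the path is blocked at Q.
Path 3: F ← T → L → C
  T is a fork and T is not conditioned on; L is a chain and L is not conditioned on — no node blocks this path, so it is active.
Path 4: F ← V → L → C
  V is a fork here and V is conditioned on, so the path is blocked at V.
Because an active path exists, F and C are not d-separated.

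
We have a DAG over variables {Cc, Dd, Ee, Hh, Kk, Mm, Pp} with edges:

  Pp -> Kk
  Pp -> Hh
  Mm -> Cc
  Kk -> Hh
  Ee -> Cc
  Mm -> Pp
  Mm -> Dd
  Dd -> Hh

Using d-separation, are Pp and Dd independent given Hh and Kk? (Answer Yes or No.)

Enumerating the 3 paths from Pp to Dd and testing each for blocking by {Hh, Kk}:
Path 1: Pp → Kk → Hh ← Dd
  Kk is a chain here and Kk is conditioned on, so the path is blocked at Kk.
Path 2: Pp → Hh ← Dd
  Hh is a collider and Hh is conditioned on, which opens it — no node blocks this path, so it is active.
Path 3: Pp ← Mm → Dd
  Mm is a fork and Mm is not conditioned on — no node blocks this path, so it is active.
Since the path Pp → Hh ← Dd is active, Pp and Dd are not d-separated given {Hh, Kk}.

No — Pp and Dd are not d-separated given {Hh, Kk}.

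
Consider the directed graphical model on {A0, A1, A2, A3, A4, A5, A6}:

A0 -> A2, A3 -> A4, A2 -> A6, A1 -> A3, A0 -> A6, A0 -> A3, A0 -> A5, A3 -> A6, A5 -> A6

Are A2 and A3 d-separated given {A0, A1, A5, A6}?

We examine all 6 paths between A2 and A3:
Path 1: A2 ← A0 → A5 → A6 ← A3
  A0 is a fork here and A0 is conditioned on, so the path is blocked at A0.
Path 2: A2 ← A0 → A3
  A0 is a fork here and A0 is conditioned on, so the path is blocked at A0.
Path 3: A2 ← A0 → A6 ← A3
  A0 is a fork here and A0 is conditioned on, so the path is blocked at A0.
Path 4: A2 → A6 ← A5 ← A0 → A3
  A5 is a chain here and A5 is conditioned on, so the path is blocked at A5.
Path 5: A2 → A6 ← A0 → A3
  A0 is a fork here and A0 is conditioned on, so the path is blocked at A0.
Path 6: A2 → A6 ← A3
  A6 is a collider and A6 is conditioned on, which opens it — no node blocks this path, so it is active.
At least one path is unblocked, so d-separation fails.

No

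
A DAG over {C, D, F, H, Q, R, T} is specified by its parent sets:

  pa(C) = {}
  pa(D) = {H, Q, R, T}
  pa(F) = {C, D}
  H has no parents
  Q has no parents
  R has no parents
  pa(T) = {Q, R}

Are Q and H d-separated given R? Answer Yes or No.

3 paths connect Q and H; each must be blocked for d-separation to hold:
  1. Q → T ← R → D ← H — T:collider[blocks]; R:fork[blocks]; D:collider[blocks] ⇒ blocked
  2. Q → T → D ← H — T:chain[open]; D:collider[blocks] ⇒ blocked
  3. Q → D ← H — D:collider[blocks] ⇒ blocked
Since every path is blocked, d-separation holds.

Yes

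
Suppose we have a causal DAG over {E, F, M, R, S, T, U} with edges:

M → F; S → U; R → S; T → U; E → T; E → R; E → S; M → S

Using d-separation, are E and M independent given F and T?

Yes — E and M are d-separated given {F, T}.

We examine all 3 paths between E and M:
  1. E → S ← M — S:collider[blocks] ⇒ blocked
  2. E → T → U ← S ← M — T:chain[blocks]; U:collider[blocks]; S:chain[open] ⇒ blocked
  3. E → R → S ← M — R:chain[open]; S:collider[blocks] ⇒ blocked
Every path is blocked, so E and M are d-separated given {F, T}.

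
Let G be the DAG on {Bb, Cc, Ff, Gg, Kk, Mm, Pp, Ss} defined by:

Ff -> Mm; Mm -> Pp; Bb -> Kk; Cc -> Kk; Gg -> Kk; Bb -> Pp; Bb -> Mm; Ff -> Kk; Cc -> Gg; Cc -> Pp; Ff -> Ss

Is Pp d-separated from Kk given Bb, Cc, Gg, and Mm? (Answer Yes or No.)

Yes

There are 6 undirected paths between Pp and Kk; checking each against the conditioning set {Bb, Cc, Gg, Mm}:
Path 1: Pp ← Cc → Kk
  Cc is a fork here and Cc is conditioned on, so the path is blocked at Cc.
Path 2: Pp ← Cc → Gg → Kk
  Cc is a fork here and Cc is conditioned on, so the path is blocked at Cc.
Path 3: Pp ← Bb → Kk
  Bb is a fork here and Bb is conditioned on, so the path is blocked at Bb.
Path 4: Pp ← Bb → Mm ← Ff → Kk
  Bb is a fork here and Bb is conditioned on, so the path is blocked at Bb.
Path 5: Pp ← Mm ← Ff → Kk
  Mm is a chain here and Mm is conditioned on, so the path is blocked at Mm.
Path 6: Pp ← Mm ← Bb → Kk
  Mm is a chain here and Mm is conditioned on, so the path is blocked at Mm.
Every path is blocked, so Pp and Kk are d-separated given {Bb, Cc, Gg, Mm}.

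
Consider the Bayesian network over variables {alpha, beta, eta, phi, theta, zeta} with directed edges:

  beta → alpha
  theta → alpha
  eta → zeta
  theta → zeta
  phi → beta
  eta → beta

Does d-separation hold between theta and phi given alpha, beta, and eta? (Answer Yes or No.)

2 paths connect theta and phi; each must be blocked for d-separation to hold:
  1. theta → alpha ← beta ← phi — alpha:collider[open]; beta:chain[blocks] ⇒ blocked
  2. theta → zeta ← eta → beta ← phi — zeta:collider[blocks]; eta:fork[blocks]; beta:collider[open] ⇒ blocked
All paths are blocked; theta ⊥ phi | {alpha, beta, eta} holds.

Yes — theta and phi are d-separated given {alpha, beta, eta}.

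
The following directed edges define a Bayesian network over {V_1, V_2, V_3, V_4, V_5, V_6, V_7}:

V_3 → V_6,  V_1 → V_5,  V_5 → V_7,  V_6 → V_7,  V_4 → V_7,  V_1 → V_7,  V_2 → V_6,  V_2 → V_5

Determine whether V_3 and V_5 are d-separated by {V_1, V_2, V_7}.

No — V_3 and V_5 are not d-separated given {V_1, V_2, V_7}.

We examine all 3 paths between V_3 and V_5:
Path 1: V_3 → V_6 ← V_2 → V_5
  V_2 is a fork here and V_2 is conditioned on, so the path is blocked at V_2.
Path 2: V_3 → V_6 → V_7 ← V_5
  V_6 is a chain and V_6 is not conditioned on; V_7 is a collider and V_7 is conditioned on, which opens it — no node blocks this path, so it is active.
Path 3: V_3 → V_6 → V_7 ← V_1 → V_5
  V_1 is a fork here and V_1 is conditioned on, so the path is blocked at V_1.
Because an active path exists, V_3 and V_5 are not d-separated.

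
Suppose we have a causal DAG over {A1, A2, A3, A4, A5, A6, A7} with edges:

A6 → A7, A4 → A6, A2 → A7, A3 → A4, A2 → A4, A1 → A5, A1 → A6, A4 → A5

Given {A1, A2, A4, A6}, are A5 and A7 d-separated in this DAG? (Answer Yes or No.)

Yes

There are 4 undirected paths between A5 and A7; checking each against the conditioning set {A1, A2, A4, A6}:
Path 1: A5 ← A4 ← A2 → A7
  A4 is a chain here and A4 is conditioned on, so the path is blocked at A4.
Path 2: A5 ← A4 → A6 → A7
  A4 is a fork here and A4 is conditioned on, so the path is blocked at A4.
Path 3: A5 ← A1 → A6 ← A4 ← A2 → A7
  A1 is a fork here and A1 is conditioned on, so the path is blocked at A1.
Path 4: A5 ← A1 → A6 → A7
  A1 is a fork here and A1 is conditioned on, so the path is blocked at A1.
Every path is blocked, so A5 and A7 are d-separated given {A1, A2, A4, A6}.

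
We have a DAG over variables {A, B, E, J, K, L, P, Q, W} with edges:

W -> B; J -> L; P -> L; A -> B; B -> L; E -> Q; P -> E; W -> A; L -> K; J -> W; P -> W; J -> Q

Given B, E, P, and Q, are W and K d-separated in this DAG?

We examine all 6 paths between W and K:
  1. W ← J → Q ← E ← P → L → K — J:fork[open]; Q:collider[open]; E:chain[blocks]; P:fork[blocks]; L:chain[open] ⇒ blocked
  2. W ← J → L → K — J:fork[open]; L:chain[open] ⇒ active
  3. W → B → L → K — B:chain[blocks]; L:chain[open] ⇒ blocked
  4. W → A → B → L → K — A:chain[open]; B:chain[blocks]; L:chain[open] ⇒ blocked
  5. W ← P → E → Q ← J → L → K — P:fork[blocks]; E:chain[blocks]; Q:collider[open]; J:fork[open]; L:chain[open] ⇒ blocked
  6. W ← P → L → K — P:fork[blocks]; L:chain[open] ⇒ blocked
At least one path is unblocked, so d-separation fails.

No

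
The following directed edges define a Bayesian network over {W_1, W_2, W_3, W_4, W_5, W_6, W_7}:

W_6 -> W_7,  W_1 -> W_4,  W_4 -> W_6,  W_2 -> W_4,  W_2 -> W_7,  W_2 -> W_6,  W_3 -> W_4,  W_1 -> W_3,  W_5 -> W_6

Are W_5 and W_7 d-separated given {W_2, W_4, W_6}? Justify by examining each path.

3 paths connect W_5 and W_7; each must be blocked for d-separation to hold:
Path 1: W_5 → W_6 ← W_2 → W_7
  W_2 is a fork here and W_2 is conditioned on, so the path is blocked at W_2.
Path 2: W_5 → W_6 → W_7
  W_6 is a chain here and W_6 is conditioned on, so the path is blocked at W_6.
Path 3: W_5 → W_6 ← W_4 ← W_2 → W_7
  W_4 is a chain here and W_4 is conditioned on, so the path is blocked at W_4.
All paths are blocked; W_5 ⊥ W_7 | {W_2, W_4, W_6} holds.

Yes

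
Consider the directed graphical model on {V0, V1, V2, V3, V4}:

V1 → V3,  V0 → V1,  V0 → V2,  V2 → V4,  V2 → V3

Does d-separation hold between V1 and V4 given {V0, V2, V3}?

Yes — V1 and V4 are d-separated given {V0, V2, V3}.

There are 2 undirected paths between V1 and V4; checking each against the conditioning set {V0, V2, V3}:
Path 1: V1 ← V0 → V2 → V4
  V0 is a fork here and V0 is conditioned on, so the path is blocked at V0.
Path 2: V1 → V3 ← V2 → V4
  V2 is a fork here and V2 is conditioned on, so the path is blocked at V2.
Since every path is blocked, d-separation holds.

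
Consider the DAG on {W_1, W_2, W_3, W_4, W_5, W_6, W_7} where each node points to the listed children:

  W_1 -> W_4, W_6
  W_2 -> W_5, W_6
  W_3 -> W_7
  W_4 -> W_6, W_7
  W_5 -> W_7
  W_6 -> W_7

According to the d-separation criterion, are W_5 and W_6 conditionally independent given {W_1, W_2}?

4 paths connect W_5 and W_6; each must be blocked for d-separation to hold:
  1. W_5 ← W_2 → W_6 — W_2:fork[blocks] ⇒ blocked
  2. W_5 → W_7 ← W_4 → W_6 — W_7:collider[blocks]; W_4:fork[open] ⇒ blocked
  3. W_5 → W_7 ← W_4 ← W_1 → W_6 — W_7:collider[blocks]; W_4:chain[open]; W_1:fork[blocks] ⇒ blocked
  4. W_5 → W_7 ← W_6 — W_7:collider[blocks] ⇒ blocked
Every path is blocked, so W_5 and W_6 are d-separated given {W_1, W_2}.

Yes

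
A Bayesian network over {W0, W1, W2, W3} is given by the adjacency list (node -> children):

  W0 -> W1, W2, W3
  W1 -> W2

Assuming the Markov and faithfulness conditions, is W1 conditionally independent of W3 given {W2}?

There are 2 undirected paths between W1 and W3; checking each against the conditioning set {W2}:
Path 1: W1 → W2 ← W0 → W3
  W2 is a collider and W2 is conditioned on, which opens it; W0 is a fork and W0 is not conditioned on — no node blocks this path, so it is active.
Path 2: W1 ← W0 → W3
  W0 is a fork and W0 is not conditioned on — no node blocks this path, so it is active.
At least one path is unblocked, so d-separation fails.

No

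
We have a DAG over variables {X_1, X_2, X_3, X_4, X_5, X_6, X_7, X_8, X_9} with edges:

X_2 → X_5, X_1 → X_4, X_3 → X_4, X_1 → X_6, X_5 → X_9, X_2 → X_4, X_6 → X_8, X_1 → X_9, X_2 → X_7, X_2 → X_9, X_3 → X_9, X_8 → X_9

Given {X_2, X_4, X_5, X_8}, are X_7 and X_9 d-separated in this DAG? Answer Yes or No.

Yes

Enumerating the 5 paths from X_7 to X_9 and testing each for blocking by {X_2, X_4, X_5, X_8}:
Path 1: X_7 ← X_2 → X_9
  X_2 is a fork here and X_2 is conditioned on, so the path is blocked at X_2.
Path 2: X_7 ← X_2 → X_5 → X_9
  X_2 is a fork here and X_2 is conditioned on, so the path is blocked at X_2.
Path 3: X_7 ← X_2 → X_4 ← X_1 → X_9
  X_2 is a fork here and X_2 is conditioned on, so the path is blocked at X_2.
Path 4: X_7 ← X_2 → X_4 ← X_1 → X_6 → X_8 → X_9
  X_2 is a fork here and X_2 is conditioned on, so the path is blocked at X_2.
Path 5: X_7 ← X_2 → X_4 ← X_3 → X_9
  X_2 is a fork here and X_2 is conditioned on, so the path is blocked at X_2.
All paths are blocked; X_7 ⊥ X_9 | {X_2, X_4, X_5, X_8} holds.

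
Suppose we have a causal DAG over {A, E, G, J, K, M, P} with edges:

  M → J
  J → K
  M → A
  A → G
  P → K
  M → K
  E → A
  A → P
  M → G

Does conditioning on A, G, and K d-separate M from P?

No

Enumerating the 4 paths from M to P and testing each for blocking by {A, G, K}:
  1. M → J → K ← P — J:chain[open]; K:collider[open] ⇒ active
  2. M → G ← A → P — G:collider[open]; A:fork[blocks] ⇒ blocked
  3. M → K ← P — K:collider[open] ⇒ active
  4. M → A → P — A:chain[blocks] ⇒ blocked
At least one path is unblocked, so d-separation fails.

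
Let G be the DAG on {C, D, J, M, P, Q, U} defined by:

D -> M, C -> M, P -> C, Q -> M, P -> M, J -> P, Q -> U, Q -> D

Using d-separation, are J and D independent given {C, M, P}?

We examine all 4 paths between J and D:
Path 1: J → P → M ← Q → D
  P is a chain here and P is conditioned on, so the path is blocked at P.
Path 2: J → P → M ← D
  P is a chain here and P is conditioned on, so the path is blocked at P.
Path 3: J → P → C → M ← Q → D
  P is a chain here and P is conditioned on, so the path is blocked at P.
Path 4: J → P → C → M ← D
  P is a chain here and P is conditioned on, so the path is blocked at P.
Every path is blocked, so J and D are d-separated given {C, M, P}.

Yes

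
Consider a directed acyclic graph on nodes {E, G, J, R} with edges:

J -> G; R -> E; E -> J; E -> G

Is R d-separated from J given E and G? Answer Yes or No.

We examine all 2 paths between R and J:
Path 1: R → E → G ← J
  E is a chain here and E is conditioned on, so the path is blocked at E.
Path 2: R → E → J
  E is a chain here and E is conditioned on, so the path is blocked at E.
Since every path is blocked, d-separation holds.

Yes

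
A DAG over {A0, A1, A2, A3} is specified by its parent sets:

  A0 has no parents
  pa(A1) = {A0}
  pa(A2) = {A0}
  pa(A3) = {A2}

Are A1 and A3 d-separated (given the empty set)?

No — A1 and A3 are not d-separated given ∅.

There is one path between A1 and A3:
Path 1: A1 ← A0 → A2 → A3
  A0 is a fork and A0 is not conditioned on; A2 is a chain and A2 is not conditioned on — no node blocks this path, so it is active.
Since the path A1 ← A0 → A2 → A3 is active, A1 and A3 are not d-separated given ∅.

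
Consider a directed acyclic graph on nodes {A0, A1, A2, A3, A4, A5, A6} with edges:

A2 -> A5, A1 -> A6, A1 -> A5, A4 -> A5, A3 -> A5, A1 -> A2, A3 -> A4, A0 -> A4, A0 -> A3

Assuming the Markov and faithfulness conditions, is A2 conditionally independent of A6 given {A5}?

No — A2 and A6 are not d-separated given {A5}.

We examine all 2 paths between A2 and A6:
  1. A2 → A5 ← A1 → A6 — A5:collider[open]; A1:fork[open] ⇒ active
  2. A2 ← A1 → A6 — A1:fork[open] ⇒ active
Since the path A2 → A5 ← A1 → A6 is active, A2 and A6 are not d-separated given {A5}.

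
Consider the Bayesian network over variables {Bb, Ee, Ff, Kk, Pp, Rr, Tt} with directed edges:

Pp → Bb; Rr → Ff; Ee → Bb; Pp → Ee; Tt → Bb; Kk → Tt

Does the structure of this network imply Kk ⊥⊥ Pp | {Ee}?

Yes — Kk and Pp are d-separated given {Ee}.

There are 2 undirected paths between Kk and Pp; checking each against the conditioning set {Ee}:
Path 1: Kk → Tt → Bb ← Ee ← Pp
  Bb is a collider here and neither Bb nor any of its descendants is conditioned on, so the collider stays closed — the path is blocked at Bb.
Path 2: Kk → Tt → Bb ← Pp
  Bb is a collider here and neither Bb nor any of its descendants is conditioned on, so the collider stays closed — the path is blocked at Bb.
Since every path is blocked, d-separation holds.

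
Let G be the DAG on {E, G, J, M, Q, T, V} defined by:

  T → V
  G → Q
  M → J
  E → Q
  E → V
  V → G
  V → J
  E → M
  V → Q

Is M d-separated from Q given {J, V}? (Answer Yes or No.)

There are 6 undirected paths between M and Q; checking each against the conditioning set {J, V}:
Path 1: M ← E → V → Q
  V is a chain here and V is conditioned on, so the path is blocked at V.
Path 2: M ← E → V → G → Q
  V is a chain here and V is conditioned on, so the path is blocked at V.
Path 3: M ← E → Q
  E is a fork and E is not conditioned on — no node blocks this path, so it is active.
Path 4: M → J ← V ← E → Q
  V is a chain here and V is conditioned on, so the path is blocked at V.
Path 5: M → J ← V → Q
  V is a fork here and V is conditioned on, so the path is blocked at V.
Path 6: M → J ← V → G → Q
  V is a fork here and V is conditioned on, so the path is blocked at V.
Because an active path exists, M and Q are not d-separated.

No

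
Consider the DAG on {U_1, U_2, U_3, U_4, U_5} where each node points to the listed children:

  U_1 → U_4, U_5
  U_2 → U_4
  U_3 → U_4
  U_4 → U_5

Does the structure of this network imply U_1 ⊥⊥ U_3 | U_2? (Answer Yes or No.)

Yes — U_1 and U_3 are d-separated given {U_2}.

2 paths connect U_1 and U_3; each must be blocked for d-separation to hold:
  1. U_1 → U_4 ← U_3 — U_4:collider[blocks] ⇒ blocked
  2. U_1 → U_5 ← U_4 ← U_3 — U_5:collider[blocks]; U_4:chain[open] ⇒ blocked
Since every path is blocked, d-separation holds.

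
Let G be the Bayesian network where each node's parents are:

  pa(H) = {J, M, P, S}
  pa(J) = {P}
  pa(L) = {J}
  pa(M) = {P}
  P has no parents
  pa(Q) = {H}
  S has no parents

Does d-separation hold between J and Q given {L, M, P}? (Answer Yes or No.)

3 paths connect J and Q; each must be blocked for d-separation to hold:
  1. J ← P → H → Q — P:fork[blocks]; H:chain[open] ⇒ blocked
  2. J ← P → M → H → Q — P:fork[blocks]; M:chain[blocks]; H:chain[open] ⇒ blocked
  3. J → H → Q — H:chain[open] ⇒ active
Because an active path exists, J and Q are not d-separated.

No — J and Q are not d-separated given {L, M, P}.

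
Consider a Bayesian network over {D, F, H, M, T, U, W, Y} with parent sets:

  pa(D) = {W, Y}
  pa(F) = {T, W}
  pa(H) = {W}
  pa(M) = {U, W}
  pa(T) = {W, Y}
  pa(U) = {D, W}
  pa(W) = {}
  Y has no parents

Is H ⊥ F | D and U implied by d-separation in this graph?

No

Enumerating the 5 paths from H to F and testing each for blocking by {D, U}:
Path 1: H ← W → T → F
  W is a fork and W is not conditioned on; T is a chain and T is not conditioned on — no node blocks this path, so it is active.
Path 2: H ← W → D ← Y → T → F
  W is a fork and W is not conditioned on; D is a collider and D is conditioned on, which opens it; Y is a fork and Y is not conditioned on; T is a chain and T is not conditioned on — no node blocks this path, so it is active.
Path 3: H ← W → M ← U ← D ← Y → T → F
  M is a collider here and neither M nor any of its descendants is conditioned on, so the collider stays closed — the path is blocked at M.
Path 4: H ← W → F
  W is a fork and W is not conditioned on — no node blocks this path, so it is active.
Path 5: H ← W → U ← D ← Y → T → F
  D is a chain here and D is conditioned on, so the path is blocked at D.
Since the path H ← W → T → F is active, H and F are not d-separated given {D, U}.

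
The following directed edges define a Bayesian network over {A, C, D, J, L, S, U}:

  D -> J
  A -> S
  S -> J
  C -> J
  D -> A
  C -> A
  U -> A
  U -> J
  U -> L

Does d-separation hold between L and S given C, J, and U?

Enumerating the 6 paths from L to S and testing each for blocking by {C, J, U}:
Path 1: L ← U → A → S
  U is a fork here and U is conditioned on, so the path is blocked at U.
Path 2: L ← U → A ← C → J ← S
  U is a fork here and U is conditioned on, so the path is blocked at U.
Path 3: L ← U → A ← D → J ← S
  U is a fork here and U is conditioned on, so the path is blocked at U.
Path 4: L ← U → J ← S
  U is a fork here and U is conditioned on, so the path is blocked at U.
Path 5: L ← U → J ← C → A → S
  U is a fork here and U is conditioned on, so the path is blocked at U.
Path 6: L ← U → J ← D → A → S
  U is a fork here and U is conditioned on, so the path is blocked at U.
All paths are blocked; L ⊥ S | {C, J, U} holds.

Yes — L and S are d-separated given {C, J, U}.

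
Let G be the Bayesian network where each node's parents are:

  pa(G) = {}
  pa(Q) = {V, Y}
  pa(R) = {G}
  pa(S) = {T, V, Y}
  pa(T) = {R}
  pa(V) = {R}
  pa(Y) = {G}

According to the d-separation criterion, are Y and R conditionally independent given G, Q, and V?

Yes

We examine all 5 paths between Y and R:
  1. Y ← G → R — G:fork[blocks] ⇒ blocked
  2. Y → Q ← V ← R — Q:collider[open]; V:chain[blocks] ⇒ blocked
  3. Y → Q ← V → S ← T ← R — Q:collider[open]; V:fork[blocks]; S:collider[blocks]; T:chain[open] ⇒ blocked
  4. Y → S ← T ← R — S:collider[blocks]; T:chain[open] ⇒ blocked
  5. Y → S ← V ← R — S:collider[blocks]; V:chain[blocks] ⇒ blocked
Since every path is blocked, d-separation holds.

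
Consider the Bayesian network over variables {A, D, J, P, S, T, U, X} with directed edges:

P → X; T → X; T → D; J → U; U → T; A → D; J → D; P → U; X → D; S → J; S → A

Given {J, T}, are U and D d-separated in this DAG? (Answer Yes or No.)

There are 6 undirected paths between U and D; checking each against the conditioning set {J, T}:
Path 1: U ← J ← S → A → D
  J is a chain here and J is conditioned on, so the path is blocked at J.
Path 2: U ← J → D
  J is a fork here and J is conditioned on, so the path is blocked at J.
Path 3: U → T → X → D
  T is a chain here and T is conditioned on, so the path is blocked at T.
Path 4: U → T → D
  T is a chain here and T is conditioned on, so the path is blocked at T.
Path 5: U ← P → X ← T → D
  X is a collider here and neither X nor any of its descendants is conditioned on, so the collider stays closed — the path is blocked at X.
Path 6: U ← P → X → D
  P is a fork and P is not conditioned on; X is a chain and X is not conditioned on — no node blocks this path, so it is active.
At least one path is unblocked, so d-separation fails.

No — U and D are not d-separated given {J, T}.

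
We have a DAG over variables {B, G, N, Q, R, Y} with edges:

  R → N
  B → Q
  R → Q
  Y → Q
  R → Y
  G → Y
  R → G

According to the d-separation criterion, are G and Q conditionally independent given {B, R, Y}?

Yes

There are 4 undirected paths between G and Q; checking each against the conditioning set {B, R, Y}:
Path 1: G ← R → Q
  R is a fork here and R is conditioned on, so the path is blocked at R.
Path 2: G ← R → Y → Q
  R is a fork here and R is conditioned on, so the path is blocked at R.
Path 3: G → Y → Q
  Y is a chain here and Y is conditioned on, so the path is blocked at Y.
Path 4: G → Y ← R → Q
  R is a fork here and R is conditioned on, so the path is blocked at R.
All paths are blocked; G ⊥ Q | {B, R, Y} holds.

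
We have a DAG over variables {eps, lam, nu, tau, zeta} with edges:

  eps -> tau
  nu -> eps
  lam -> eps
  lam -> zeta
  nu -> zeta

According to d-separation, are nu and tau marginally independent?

We examine all 2 paths between nu and tau:
  1. nu → zeta ← lam → eps → tau — zeta:collider[blocks]; lam:fork[open]; eps:chain[open] ⇒ blocked
  2. nu → eps → tau — eps:chain[open] ⇒ active
Because an active path exists, nu and tau are not d-separated.

No — nu and tau are not d-separated given ∅.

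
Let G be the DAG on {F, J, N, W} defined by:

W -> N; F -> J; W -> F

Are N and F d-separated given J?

The only undirected path from N to F is:
Path 1: N ← W → F
  W is a fork and W is not conditioned on — no node blocks this path, so it is active.
Because an active path exists, N and F are not d-separated.

No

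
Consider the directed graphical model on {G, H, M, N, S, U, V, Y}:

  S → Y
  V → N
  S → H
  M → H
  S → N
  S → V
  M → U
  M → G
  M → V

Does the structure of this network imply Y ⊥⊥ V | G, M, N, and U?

No

3 paths connect Y and V; each must be blocked for d-separation to hold:
Path 1: Y ← S → H ← M → V
  H is a collider here and neither H nor any of its descendants is conditioned on, so the collider stays closed — the path is blocked at H.
Path 2: Y ← S → N ← V
  S is a fork and S is not conditioned on; N is a collider and N is conditioned on, which opens it — no node blocks this path, so it is active.
Path 3: Y ← S → V
  S is a fork and S is not conditioned on — no node blocks this path, so it is active.
Because an active path exists, Y and V are not d-separated.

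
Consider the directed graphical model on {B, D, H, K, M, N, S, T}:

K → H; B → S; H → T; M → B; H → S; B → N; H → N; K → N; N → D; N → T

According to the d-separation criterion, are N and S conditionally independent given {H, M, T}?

No

There are 4 undirected paths between N and S; checking each against the conditioning set {H, M, T}:
Path 1: N ← H → S
  H is a fork here and H is conditioned on, so the path is blocked at H.
Path 2: N → T ← H → S
  H is a fork here and H is conditioned on, so the path is blocked at H.
Path 3: N ← B → S
  B is a fork and B is not conditioned on — no node blocks this path, so it is active.
Path 4: N ← K → H → S
  H is a chain here and H is conditioned on, so the path is blocked at H.
Since the path N ← B → S is active, N and S are not d-separated given {H, M, T}.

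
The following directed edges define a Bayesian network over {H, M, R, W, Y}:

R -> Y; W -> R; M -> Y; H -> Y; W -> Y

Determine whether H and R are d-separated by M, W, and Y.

No

There are 2 undirected paths between H and R; checking each against the conditioning set {M, W, Y}:
Path 1: H → Y ← R
  Y is a collider and Y is conditioned on, which opens it — no node blocks this path, so it is active.
Path 2: H → Y ← W → R
  W is a fork here and W is conditioned on, so the path is blocked at W.
At least one path is unblocked, so d-separation fails.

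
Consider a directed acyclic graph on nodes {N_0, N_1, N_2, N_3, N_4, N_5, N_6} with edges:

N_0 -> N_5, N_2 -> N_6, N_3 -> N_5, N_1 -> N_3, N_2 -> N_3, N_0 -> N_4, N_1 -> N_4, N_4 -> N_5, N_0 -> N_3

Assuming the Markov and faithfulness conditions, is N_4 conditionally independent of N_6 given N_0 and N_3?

There are 5 undirected paths between N_4 and N_6; checking each against the conditioning set {N_0, N_3}:
Path 1: N_4 ← N_0 → N_3 ← N_2 → N_6
  N_0 is a fork here and N_0 is conditioned on, so the path is blocked at N_0.
Path 2: N_4 ← N_0 → N_5 ← N_3 ← N_2 → N_6
  N_0 is a fork here and N_0 is conditioned on, so the path is blocked at N_0.
Path 3: N_4 ← N_1 → N_3 ← N_2 → N_6
  N_1 is a fork and N_1 is not conditioned on; N_3 is a collider and N_3 is conditioned on, which opens it; N_2 is a fork and N_2 is not conditioned on — no node blocks this path, so it is active.
Path 4: N_4 → N_5 ← N_0 → N_3 ← N_2 → N_6
  N_5 is a collider here and neither N_5 nor any of its descendants is conditioned on, so the collider stays closed — the path is blocked at N_5.
Path 5: N_4 → N_5 ← N_3 ← N_2 → N_6
  N_5 is a collider here and neither N_5 nor any of its descendants is conditioned on, so the collider stays closed — the path is blocked at N_5.
At least one path is unblocked, so d-separation fails.

No — N_4 and N_6 are not d-separated given {N_0, N_3}.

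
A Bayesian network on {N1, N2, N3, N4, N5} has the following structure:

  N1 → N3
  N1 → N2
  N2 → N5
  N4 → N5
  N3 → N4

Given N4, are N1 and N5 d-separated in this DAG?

We examine all 2 paths between N1 and N5:
Path 1: N1 → N2 → N5
  N2 is a chain and N2 is not conditioned on — no node blocks this path, so it is active.
Path 2: N1 → N3 → N4 → N5
  N4 is a chain here and N4 is conditioned on, so the path is blocked at N4.
Because an active path exists, N1 and N5 are not d-separated.

No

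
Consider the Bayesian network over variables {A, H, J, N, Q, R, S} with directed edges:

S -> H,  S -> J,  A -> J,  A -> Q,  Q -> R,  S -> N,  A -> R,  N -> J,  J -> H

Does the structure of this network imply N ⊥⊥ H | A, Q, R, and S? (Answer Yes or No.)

Enumerating the 4 paths from N to H and testing each for blocking by {A, Q, R, S}:
Path 1: N ← S → H
  S is a fork here and S is conditioned on, so the path is blocked at S.
Path 2: N ← S → J → H
  S is a fork here and S is conditioned on, so the path is blocked at S.
Path 3: N → J ← S → H
  J is a collider here and neither J nor any of its descendants is conditioned on, so the collider stays closed — the path is blocked at J.
Path 4: N → J → H
  J is a chain and J is not conditioned on — no node blocks this path, so it is active.
Since the path N → J → H is active, N and H are not d-separated given {A, Q, R, S}.

No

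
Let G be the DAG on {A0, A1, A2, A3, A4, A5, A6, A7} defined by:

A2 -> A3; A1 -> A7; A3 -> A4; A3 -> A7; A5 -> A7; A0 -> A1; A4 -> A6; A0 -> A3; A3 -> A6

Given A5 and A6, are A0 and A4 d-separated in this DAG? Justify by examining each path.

4 paths connect A0 and A4; each must be blocked for d-separation to hold:
Path 1: A0 → A3 → A4
  A3 is a chain and A3 is not conditioned on — no node blocks this path, so it is active.
Path 2: A0 → A3 → A6 ← A4
  A3 is a chain and A3 is not conditioned on; A6 is a collider and A6 is conditioned on, which opens it — no node blocks this path, so it is active.
Path 3: A0 → A1 → A7 ← A3 → A4
  A7 is a collider here and neither A7 nor any of its descendants is conditioned on, so the collider stays closed — the path is blocked at A7.
Path 4: A0 → A1 → A7 ← A3 → A6 ← A4
  A7 is a collider here and neither A7 nor any of its descendants is conditioned on, so the collider stays closed — the path is blocked at A7.
Since the path A0 → A3 → A4 is active, A0 and A4 are not d-separated given {A5, A6}.

No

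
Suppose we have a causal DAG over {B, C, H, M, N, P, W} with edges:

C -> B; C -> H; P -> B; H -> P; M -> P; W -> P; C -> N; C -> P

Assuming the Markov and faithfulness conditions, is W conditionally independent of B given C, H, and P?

There are 3 undirected paths between W and B; checking each against the conditioning set {C, H, P}:
  1. W → P ← H ← C → B — P:collider[open]; H:chain[blocks]; C:fork[blocks] ⇒ blocked
  2. W → P → B — P:chain[blocks] ⇒ blocked
  3. W → P ← C → B — P:collider[open]; C:fork[blocks] ⇒ blocked
All paths are blocked; W ⊥ B | {C, H, P} holds.

Yes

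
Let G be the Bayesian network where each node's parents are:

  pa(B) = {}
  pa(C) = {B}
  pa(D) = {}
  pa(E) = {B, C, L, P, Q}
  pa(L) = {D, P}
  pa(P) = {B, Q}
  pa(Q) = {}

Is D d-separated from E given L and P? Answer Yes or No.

Yes — D and E are d-separated given {L, P}.

There are 5 undirected paths between D and E; checking each against the conditioning set {L, P}:
Path 1: D → L ← P ← B → E
  P is a chain here and P is conditioned on, so the path is blocked at P.
Path 2: D → L ← P ← B → C → E
  P is a chain here and P is conditioned on, so the path is blocked at P.
Path 3: D → L ← P ← Q → E
  P is a chain here and P is conditioned on, so the path is blocked at P.
Path 4: D → L ← P → E
  P is a fork here and P is conditioned on, so the path is blocked at P.
Path 5: D → L → E
  L is a chain here and L is conditioned on, so the path is blocked at L.
Since every path is blocked, d-separation holds.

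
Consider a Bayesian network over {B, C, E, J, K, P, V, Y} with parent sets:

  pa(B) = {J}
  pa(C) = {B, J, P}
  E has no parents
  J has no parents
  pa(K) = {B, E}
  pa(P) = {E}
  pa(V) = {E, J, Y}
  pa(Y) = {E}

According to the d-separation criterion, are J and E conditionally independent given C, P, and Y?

Enumerating the 6 paths from J to E and testing each for blocking by {C, P, Y}:
Path 1: J → B → K ← E
  K is a collider here and neither K nor any of its descendants is conditioned on, so the collider stays closed — the path is blocked at K.
Path 2: J → B → C ← P ← E
  P is a chain here and P is conditioned on, so the path is blocked at P.
Path 3: J → V ← E
  V is a collider here and neither V nor any of its descendants is conditioned on, so the collider stays closed — the path is blocked at V.
Path 4: J → V ← Y ← E
  V is a collider here and neither V nor any of its descendants is conditioned on, so the collider stays closed — the path is blocked at V.
Path 5: J → C ← B → K ← E
  K is a collider here and neither K nor any of its descendants is conditioned on, so the collider stays closed — the path is blocked at K.
Path 6: J → C ← P ← E
  P is a chain here and P is conditioned on, so the path is blocked at P.
All paths are blocked; J ⊥ E | {C, P, Y} holds.

Yes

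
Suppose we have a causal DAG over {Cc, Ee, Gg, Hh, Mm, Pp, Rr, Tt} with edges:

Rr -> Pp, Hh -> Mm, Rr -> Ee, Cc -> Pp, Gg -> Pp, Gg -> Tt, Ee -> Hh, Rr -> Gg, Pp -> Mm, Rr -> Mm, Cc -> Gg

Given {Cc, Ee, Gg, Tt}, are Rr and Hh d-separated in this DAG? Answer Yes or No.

Yes

There are 5 undirected paths between Rr and Hh; checking each against the conditioning set {Cc, Ee, Gg, Tt}:
  1. Rr → Pp → Mm ← Hh — Pp:chain[open]; Mm:collider[blocks] ⇒ blocked
  2. Rr → Ee → Hh — Ee:chain[blocks] ⇒ blocked
  3. Rr → Gg ← Cc → Pp → Mm ← Hh — Gg:collider[open]; Cc:fork[blocks]; Pp:chain[open]; Mm:collider[blocks] ⇒ blocked
  4. Rr → Gg → Pp → Mm ← Hh — Gg:chain[blocks]; Pp:chain[open]; Mm:collider[blocks] ⇒ blocked
  5. Rr → Mm ← Hh — Mm:collider[blocks] ⇒ blocked
Since every path is blocked, d-separation holds.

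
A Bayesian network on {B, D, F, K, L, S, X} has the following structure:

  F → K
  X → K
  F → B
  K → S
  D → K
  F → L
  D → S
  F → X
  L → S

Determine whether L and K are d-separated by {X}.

No — L and K are not d-separated given {X}.

4 paths connect L and K; each must be blocked for d-separation to hold:
  1. L → S ← D → K — S:collider[blocks]; D:fork[open] ⇒ blocked
  2. L → S ← K — S:collider[blocks] ⇒ blocked
  3. L ← F → X → K — F:fork[open]; X:chain[blocks] ⇒ blocked
  4. L ← F → K — F:fork[open] ⇒ active
Since the path L ← F → K is active, L and K are not d-separated given {X}.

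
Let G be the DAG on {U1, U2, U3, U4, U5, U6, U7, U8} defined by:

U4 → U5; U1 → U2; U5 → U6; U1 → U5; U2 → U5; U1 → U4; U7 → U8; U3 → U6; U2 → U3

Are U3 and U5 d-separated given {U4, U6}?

No

There are 4 undirected paths between U3 and U5; checking each against the conditioning set {U4, U6}:
  1. U3 → U6 ← U5 — U6:collider[open] ⇒ active
  2. U3 ← U2 ← U1 → U4 → U5 — U2:chain[open]; U1:fork[open]; U4:chain[blocks] ⇒ blocked
  3. U3 ← U2 ← U1 → U5 — U2:chain[open]; U1:fork[open] ⇒ active
  4. U3 ← U2 → U5 — U2:fork[open] ⇒ active
At least one path is unblocked, so d-separation fails.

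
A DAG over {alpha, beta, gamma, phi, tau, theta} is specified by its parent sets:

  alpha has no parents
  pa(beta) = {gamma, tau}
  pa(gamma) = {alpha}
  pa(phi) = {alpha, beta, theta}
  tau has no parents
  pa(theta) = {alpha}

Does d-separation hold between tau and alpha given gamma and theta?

Enumerating the 3 paths from tau to alpha and testing each for blocking by {gamma, theta}:
Path 1: tau → beta ← gamma ← alpha
  beta is a collider here and neither beta nor any of its descendants is conditioned on, so the collider stays closed — the path is blocked at beta.
Path 2: tau → beta → phi ← alpha
  phi is a collider here and neither phi nor any of its descendants is conditioned on, so the collider stays closed — the path is blocked at phi.
Path 3: tau → beta → phi ← theta ← alpha
  phi is a collider here and neither phi nor any of its descendants is conditioned on, so the collider stays closed — the path is blocked at phi.
Every path is blocked, so tau and alpha are d-separated given {gamma, theta}.

Yes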